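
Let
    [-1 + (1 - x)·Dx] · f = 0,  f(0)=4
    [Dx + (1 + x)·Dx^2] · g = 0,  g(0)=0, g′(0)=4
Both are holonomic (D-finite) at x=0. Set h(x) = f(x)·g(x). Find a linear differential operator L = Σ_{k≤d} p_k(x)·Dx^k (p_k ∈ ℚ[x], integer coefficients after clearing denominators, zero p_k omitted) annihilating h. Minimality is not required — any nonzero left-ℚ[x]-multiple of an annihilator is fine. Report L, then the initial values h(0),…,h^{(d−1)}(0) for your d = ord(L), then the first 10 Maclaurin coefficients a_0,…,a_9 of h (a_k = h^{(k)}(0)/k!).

f: a_k = 4, 4, 4, 4, 4, 4, 4, 4, 4, 4, …
g: a_k = 0, 4, -2, 4/3, -1, 4/5, -2/3, 4/7, -1/2, 4/9, …
f·g: L₀ = L_f ⊗_s L_g, ord ≤ 1·2.
L = 1 + (1 + 3·x)·Dx + (-1 + x^2)·Dx^2  (order 2).
h: a_k = 0, 16, 8, 40/3, 28/3, 188/15, 148/15, 1276/105, 1066/105, 3758/315, …
ICs: h(0) = 0, h′(0) = 16.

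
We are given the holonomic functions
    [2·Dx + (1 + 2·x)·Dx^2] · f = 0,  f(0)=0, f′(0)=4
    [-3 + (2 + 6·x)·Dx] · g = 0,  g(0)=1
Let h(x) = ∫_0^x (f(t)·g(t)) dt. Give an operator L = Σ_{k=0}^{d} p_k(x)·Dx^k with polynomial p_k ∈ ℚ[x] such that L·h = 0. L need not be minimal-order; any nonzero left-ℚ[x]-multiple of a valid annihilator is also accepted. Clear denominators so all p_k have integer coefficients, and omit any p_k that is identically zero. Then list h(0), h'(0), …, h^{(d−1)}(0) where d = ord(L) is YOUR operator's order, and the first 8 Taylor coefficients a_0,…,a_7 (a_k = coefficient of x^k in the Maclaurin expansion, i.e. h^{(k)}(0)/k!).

f: a_k = 0, 4, -4, 16/3, -8, 64/5, -64/3, 256/7, …
g: a_k = 1, 3/2, -9/8, 27/16, -405/128, 1701/256, -15309/1024, 72171/2048, …
h₀=f·g: eliminate ⇒ L₀, order ≤ 2·1.
h=∫h₀ ⇒ L = L₀·Dx.
L = (15 + 18·x)·Dx + (-4 - 12·x)·Dx^2 + (4 + 32·x + 84·x^2 + 72·x^3)·Dx^3  (order 3).
h: a_k = 0, 0, 2, 2/3, -31/24, 9/4, -3937/960, 52897/6720, …
ICs: h(0) = 0, h′(0) = 0, h′′(0) = 4.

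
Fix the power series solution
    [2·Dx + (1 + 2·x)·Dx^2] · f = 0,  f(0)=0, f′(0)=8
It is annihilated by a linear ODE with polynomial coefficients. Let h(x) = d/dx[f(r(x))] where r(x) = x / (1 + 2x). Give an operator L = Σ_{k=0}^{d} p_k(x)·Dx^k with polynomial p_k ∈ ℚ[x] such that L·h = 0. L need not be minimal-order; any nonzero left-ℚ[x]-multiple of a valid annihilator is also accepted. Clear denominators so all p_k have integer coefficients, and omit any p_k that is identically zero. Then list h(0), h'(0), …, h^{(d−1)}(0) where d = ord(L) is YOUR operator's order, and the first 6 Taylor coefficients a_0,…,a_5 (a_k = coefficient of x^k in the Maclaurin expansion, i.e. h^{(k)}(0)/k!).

f: a_k = 0, 8, -8, 32/3, -16, 128/5, …
Substitute x→r, Dx→(1/r')Dx; clear ⇒ L₀.
h=h₀': d/dx-closure on L₀ ⇒ L.
L = (6 + 16·x) + (1 + 6·x + 8·x^2)·Dx  (order 1).
h: a_k = 8, -48, 224, -960, 3968, -16128, …
ICs: h(0) = 8.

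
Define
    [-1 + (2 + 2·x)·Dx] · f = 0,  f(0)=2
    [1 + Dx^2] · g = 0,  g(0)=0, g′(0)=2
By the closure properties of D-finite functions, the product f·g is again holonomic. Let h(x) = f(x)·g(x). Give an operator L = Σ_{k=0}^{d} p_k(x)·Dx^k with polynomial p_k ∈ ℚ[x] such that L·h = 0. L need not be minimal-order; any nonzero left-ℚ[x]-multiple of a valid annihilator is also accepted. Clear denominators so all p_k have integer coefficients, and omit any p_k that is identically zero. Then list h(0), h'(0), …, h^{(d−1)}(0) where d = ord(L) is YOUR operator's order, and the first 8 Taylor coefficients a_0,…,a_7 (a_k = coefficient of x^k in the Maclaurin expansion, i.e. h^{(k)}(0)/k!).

f: a_k = 2, 1, -1/4, 1/8, -5/64, 7/128, -21/512, 33/1024, …
g: a_k = 0, 2, 0, -1/3, 0, 1/60, 0, -1/2520, …
L₀ := L_f ⊗_s L_g (sym. prod.), ord ≤ 2.
L = (7 + 8·x + 4·x^2) + (-4 - 4·x)·Dx + (4 + 8·x + 4·x^2)·Dx^2  (order 2).
h: a_k = 0, 4, 2, -7/6, -1/12, -19/480, 27/320, -983/16128, …
ICs: h(0) = 0, h′(0) = 4.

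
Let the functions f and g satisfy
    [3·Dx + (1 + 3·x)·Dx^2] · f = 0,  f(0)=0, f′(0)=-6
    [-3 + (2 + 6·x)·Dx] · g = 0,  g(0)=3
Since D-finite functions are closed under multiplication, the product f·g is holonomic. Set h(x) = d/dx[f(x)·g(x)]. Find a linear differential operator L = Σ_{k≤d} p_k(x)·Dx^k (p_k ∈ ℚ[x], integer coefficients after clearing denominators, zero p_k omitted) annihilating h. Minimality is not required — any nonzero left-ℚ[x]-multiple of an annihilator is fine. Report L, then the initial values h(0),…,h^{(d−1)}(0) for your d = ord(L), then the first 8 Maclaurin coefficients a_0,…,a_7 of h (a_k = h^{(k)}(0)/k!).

L = 9 + (24 + 72·x)·Dx + (4 + 24·x + 36·x^2)·Dx^2  (order 2).
h: a_k = -18, 0, 81/4, -81, 17253/64, -67797/80, 6655041/2560, -17642529/2240, …
ICs: h(0) = -18, h′(0) = 0.

f: a_k = 0, -6, 9, -18, 81/2, -486/5, 243, -4374/7, …
g: a_k = 3, 9/2, -27/8, 81/16, -1215/128, 5103/256, -45927/1024, 216513/2048, …
L₀ := L_f ⊗_s L_g (sym. prod.), ord ≤ 2.
Differentiate: ansatz ord ≤ ord L₀ ⇒ L.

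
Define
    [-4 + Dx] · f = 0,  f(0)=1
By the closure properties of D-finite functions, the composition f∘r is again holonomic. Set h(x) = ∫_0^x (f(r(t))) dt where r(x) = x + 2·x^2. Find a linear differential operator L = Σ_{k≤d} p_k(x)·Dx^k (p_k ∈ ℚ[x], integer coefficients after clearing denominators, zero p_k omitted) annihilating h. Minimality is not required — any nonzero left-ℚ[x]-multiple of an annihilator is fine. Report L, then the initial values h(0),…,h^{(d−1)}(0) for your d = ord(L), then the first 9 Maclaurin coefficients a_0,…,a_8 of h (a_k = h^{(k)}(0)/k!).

f: a_k = 1, 4, 8, 32/3, 32/3, 128/15, 256/45, 1024/315, 512/315, …
Change of var in L_f (x↦r) gives L₀.
h=∫h₀ ⇒ L = L₀·Dx.
L = (-4 - 16·x)·Dx + Dx^2  (order 2).
h: a_k = 0, 1, 2, 16/3, 32/3, 64/3, 1664/45, 19456/315, 29696/315, …
ICs: h(0) = 0, h′(0) = 1.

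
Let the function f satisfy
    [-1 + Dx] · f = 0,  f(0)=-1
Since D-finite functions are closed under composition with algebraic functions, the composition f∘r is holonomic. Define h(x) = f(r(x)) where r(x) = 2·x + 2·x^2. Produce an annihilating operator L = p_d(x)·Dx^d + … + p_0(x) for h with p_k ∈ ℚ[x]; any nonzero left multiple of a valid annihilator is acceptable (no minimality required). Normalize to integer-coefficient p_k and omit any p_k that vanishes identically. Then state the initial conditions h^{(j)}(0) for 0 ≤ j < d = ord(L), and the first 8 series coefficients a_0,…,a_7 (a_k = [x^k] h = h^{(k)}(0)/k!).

L = (-2 - 4·x) + Dx  (order 1).
h: a_k = -1, -2, -4, -16/3, -20/3, -104/15, -304/45, -1856/315, …
ICs: h(0) = -1.

f: a_k = -1, -1, -1/2, -1/6, -1/24, -1/120, -1/720, -1/5040, …
f∘r: x↦r, Dx↦Dx/r' in L_f ⇒ L₀.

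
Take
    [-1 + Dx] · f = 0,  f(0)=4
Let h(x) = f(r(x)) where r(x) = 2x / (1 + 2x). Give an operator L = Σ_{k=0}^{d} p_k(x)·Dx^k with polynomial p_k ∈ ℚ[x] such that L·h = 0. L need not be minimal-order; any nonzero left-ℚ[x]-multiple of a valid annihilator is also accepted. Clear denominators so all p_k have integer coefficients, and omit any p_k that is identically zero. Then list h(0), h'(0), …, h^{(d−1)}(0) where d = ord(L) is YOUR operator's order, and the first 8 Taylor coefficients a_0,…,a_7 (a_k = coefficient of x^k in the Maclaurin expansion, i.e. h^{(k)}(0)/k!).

f: a_k = 4, 4, 2, 2/3, 1/6, 1/30, 1/180, 1/1260, …
f∘r: x↦r, Dx↦Dx/r' in L_f ⇒ L₀.
L = -2 + (1 + 4·x + 4·x^2)·Dx  (order 1).
h: a_k = 4, 8, -8, 16/3, 8/3, -304/15, 2416/45, -34912/315, …
ICs: h(0) = 4.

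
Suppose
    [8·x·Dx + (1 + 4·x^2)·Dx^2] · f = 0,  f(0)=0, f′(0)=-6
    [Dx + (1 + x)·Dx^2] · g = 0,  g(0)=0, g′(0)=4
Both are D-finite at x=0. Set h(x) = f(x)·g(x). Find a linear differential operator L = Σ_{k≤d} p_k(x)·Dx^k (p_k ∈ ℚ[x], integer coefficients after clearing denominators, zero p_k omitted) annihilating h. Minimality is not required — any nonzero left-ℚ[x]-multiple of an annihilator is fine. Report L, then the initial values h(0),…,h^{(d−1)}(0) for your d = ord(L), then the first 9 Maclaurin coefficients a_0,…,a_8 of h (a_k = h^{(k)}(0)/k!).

f: a_k = 0, -6, 0, 8, 0, -96/5, 0, 384/7, 0, …
g: a_k = 0, 4, -2, 4/3, -1, 4/5, -2/3, 4/7, -1/2, …
h₀=f·g: eliminate ⇒ L₀, order ≤ 2·2.
L = (288 + 560·x + 3584·x^2 + 8640·x^3 + 7680·x^4 + 3328·x^5 + 1024·x^7)·Dx + (258 + 1840·x + 6992·x^2 + 19264·x^3 + 29440·x^4 + 23808·x^5 + 8960·x^6 + 3072·x^7 + 3584·x^8)·Dx^2 + (36 + 628·x + 2496·x^2 + 6192·x^3 + 12288·x^4 + 15936·x^5 + 12288·x^6 + 5376·x^7 + 3072·x^8 + 2048·x^9)·Dx^3 + (17 + 66·x + 241·x^2 + 608·x^3 + 1152·x^4 + 1728·x^5 + 2016·x^6 + 1536·x^7 + 768·x^8 + 512·x^9 + 256·x^10)·Dx^4  (order 4).
h: a_k = 0, 0, -24, 12, 24, -10, -1064/15, 172/5, 984/5, …
ICs: h(0) = 0, h′(0) = 0, h′′(0) = -48, h′′′(0) = 72.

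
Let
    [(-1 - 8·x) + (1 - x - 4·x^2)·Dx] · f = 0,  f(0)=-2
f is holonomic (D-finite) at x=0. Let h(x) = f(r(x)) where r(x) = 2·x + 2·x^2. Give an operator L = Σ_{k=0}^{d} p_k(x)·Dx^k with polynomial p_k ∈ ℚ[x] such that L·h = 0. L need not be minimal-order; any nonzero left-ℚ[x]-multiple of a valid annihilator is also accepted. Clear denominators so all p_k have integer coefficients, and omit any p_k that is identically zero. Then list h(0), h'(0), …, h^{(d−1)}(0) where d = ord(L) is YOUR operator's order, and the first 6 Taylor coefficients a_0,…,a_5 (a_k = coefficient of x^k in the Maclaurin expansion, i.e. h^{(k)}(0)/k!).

L = (2 + 36·x + 96·x^2 + 64·x^3) + (-1 + 2·x + 18·x^2 + 32·x^3 + 16·x^4)·Dx  (order 1).
h: a_k = -2, -4, -44, -224, -1400, -8304, …
ICs: h(0) = -2.

f: a_k = -2, -2, -10, -18, -58, -130, …
h₀=f(r): pull back L_f along r ⇒ L₀.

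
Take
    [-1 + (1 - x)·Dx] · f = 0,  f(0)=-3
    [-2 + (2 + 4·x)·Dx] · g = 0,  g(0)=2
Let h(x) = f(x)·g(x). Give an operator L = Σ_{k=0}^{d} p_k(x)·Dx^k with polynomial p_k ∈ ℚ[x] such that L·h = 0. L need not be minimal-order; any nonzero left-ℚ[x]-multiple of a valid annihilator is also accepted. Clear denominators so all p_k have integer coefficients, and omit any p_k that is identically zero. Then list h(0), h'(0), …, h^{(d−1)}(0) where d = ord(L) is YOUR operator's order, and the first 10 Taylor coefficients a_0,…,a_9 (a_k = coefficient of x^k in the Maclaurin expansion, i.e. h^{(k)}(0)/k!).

L = (2 + x) + (-1 - x + 2·x^2)·Dx  (order 1).
h: a_k = -6, -12, -9, -12, -33/4, -27/2, -45/8, -18, 135/64, -1005/32, …
ICs: h(0) = -6.

f: a_k = -3, -3, -3, -3, -3, -3, -3, -3, -3, -3, …
g: a_k = 2, 2, -1, 1, -5/4, 7/4, -21/8, 33/8, -429/64, 715/64, …
L₀ := L_f ⊗_s L_g (sym. prod.), ord ≤ 1.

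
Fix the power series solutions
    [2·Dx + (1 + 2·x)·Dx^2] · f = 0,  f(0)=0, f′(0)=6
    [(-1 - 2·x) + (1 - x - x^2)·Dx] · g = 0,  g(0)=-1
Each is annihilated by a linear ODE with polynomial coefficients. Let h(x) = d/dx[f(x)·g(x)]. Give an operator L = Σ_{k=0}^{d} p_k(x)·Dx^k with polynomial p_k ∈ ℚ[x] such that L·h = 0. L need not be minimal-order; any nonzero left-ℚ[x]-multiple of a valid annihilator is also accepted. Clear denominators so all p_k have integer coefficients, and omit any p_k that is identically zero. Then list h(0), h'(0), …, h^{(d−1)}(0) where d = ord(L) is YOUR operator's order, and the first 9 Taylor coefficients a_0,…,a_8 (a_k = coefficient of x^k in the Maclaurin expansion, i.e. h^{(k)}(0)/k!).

L = (14 + 36·x + 36·x^2) + (1 + 16·x + 42·x^2 + 28·x^3)·Dx + (-1 - 3·x + x^2 + 8·x^3 + 4·x^4)·Dx^2  (order 2).
h: a_k = -6, 0, -42, -8, -176, -156/5, -3334/5, -1248/35, -17034/7, …
ICs: h(0) = -6, h′(0) = 0.

f: a_k = 0, 6, -6, 8, -12, 96/5, -32, 384/7, -96, …
g: a_k = -1, -1, -2, -3, -5, -8, -13, -21, -34, …
h₀=f·g: eliminate ⇒ L₀, order ≤ 2·1.
h₀' ⇒ L via d/dx closure of L₀.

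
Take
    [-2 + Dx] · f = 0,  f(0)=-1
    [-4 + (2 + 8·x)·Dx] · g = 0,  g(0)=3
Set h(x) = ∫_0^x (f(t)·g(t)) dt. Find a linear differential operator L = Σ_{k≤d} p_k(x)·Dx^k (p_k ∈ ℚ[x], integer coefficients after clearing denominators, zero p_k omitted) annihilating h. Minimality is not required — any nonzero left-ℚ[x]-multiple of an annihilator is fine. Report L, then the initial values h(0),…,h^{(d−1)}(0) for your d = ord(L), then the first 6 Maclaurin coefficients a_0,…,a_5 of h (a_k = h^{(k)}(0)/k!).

L = (-4 - 8·x)·Dx + (1 + 4·x)·Dx^2  (order 2).
h: a_k = 0, -3, -6, -4, -4, 8/5, …
ICs: h(0) = 0, h′(0) = -3.

f: a_k = -1, -2, -2, -4/3, -2/3, -4/15, …
g: a_k = 3, 6, -6, 12, -30, 84, …
Sym-product of L_f,L_g gives L₀ (≤ ord 1).
∫: right-multiply L₀ by Dx.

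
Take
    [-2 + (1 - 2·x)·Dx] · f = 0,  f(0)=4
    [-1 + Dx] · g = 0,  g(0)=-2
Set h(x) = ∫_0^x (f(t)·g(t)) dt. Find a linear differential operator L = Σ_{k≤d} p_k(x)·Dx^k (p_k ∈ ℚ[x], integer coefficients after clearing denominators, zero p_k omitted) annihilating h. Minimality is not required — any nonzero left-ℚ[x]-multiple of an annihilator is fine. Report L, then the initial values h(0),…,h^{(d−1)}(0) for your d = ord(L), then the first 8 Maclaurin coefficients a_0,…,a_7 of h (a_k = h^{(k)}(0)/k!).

L = (3 - 2·x)·Dx + (-1 + 2·x)·Dx^2  (order 2).
h: a_k = 0, -8, -12, -52/3, -79/3, -211/5, -6331/90, -75973/630, …
ICs: h(0) = 0, h′(0) = -8.

f: a_k = 4, 8, 16, 32, 64, 128, 256, 512, …
g: a_k = -2, -2, -1, -1/3, -1/12, -1/60, -1/360, -1/2520, …
h₀=f·g: eliminate ⇒ L₀, order ≤ 1·1.
h=∫₀ˣh₀: take L = L₀·Dx.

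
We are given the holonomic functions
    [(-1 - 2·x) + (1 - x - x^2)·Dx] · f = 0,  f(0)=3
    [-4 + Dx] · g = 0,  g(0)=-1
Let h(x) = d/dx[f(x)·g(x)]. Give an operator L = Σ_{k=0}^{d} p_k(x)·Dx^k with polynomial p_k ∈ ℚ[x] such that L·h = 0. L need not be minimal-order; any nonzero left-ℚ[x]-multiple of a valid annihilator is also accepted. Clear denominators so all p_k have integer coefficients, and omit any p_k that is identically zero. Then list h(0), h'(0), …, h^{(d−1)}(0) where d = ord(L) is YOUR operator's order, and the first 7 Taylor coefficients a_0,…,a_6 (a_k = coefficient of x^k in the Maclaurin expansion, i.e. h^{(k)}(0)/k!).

f: a_k = 3, 3, 6, 9, 15, 24, 39, …
g: a_k = -1, -4, -8, -32/3, -32/3, -128/15, -256/45, …
Sym-product of L_f,L_g gives L₀ (≤ ord 1).
Derive L from L₀ (diff closure).
L = (28 - 18·x - 34·x^2 + 16·x^3 + 16·x^4) + (-5 + 7·x + 7·x^2 - 6·x^3 - 4·x^4)·Dx  (order 1).
h: a_k = -15, -84, -267, -652, -1388, -2746, -78227/15, …
ICs: h(0) = -15.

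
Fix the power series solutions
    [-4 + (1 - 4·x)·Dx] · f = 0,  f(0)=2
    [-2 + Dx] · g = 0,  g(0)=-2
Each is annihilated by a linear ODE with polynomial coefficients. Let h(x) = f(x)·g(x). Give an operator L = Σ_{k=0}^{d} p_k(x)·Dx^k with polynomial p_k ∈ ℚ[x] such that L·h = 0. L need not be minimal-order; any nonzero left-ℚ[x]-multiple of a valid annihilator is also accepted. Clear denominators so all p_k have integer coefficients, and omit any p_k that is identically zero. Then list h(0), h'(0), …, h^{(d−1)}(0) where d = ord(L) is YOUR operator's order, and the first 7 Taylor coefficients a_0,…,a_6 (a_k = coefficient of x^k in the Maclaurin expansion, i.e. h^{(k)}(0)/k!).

f: a_k = 2, 8, 32, 128, 512, 2048, 8192, …
g: a_k = -2, -4, -4, -8/3, -4/3, -8/15, -8/45, …
Sym-product of L_f,L_g gives L₀ (≤ ord 1).
L = (6 - 8·x) + (-1 + 4·x)·Dx  (order 1).
h: a_k = -4, -24, -104, -1264/3, -1688, -101296/15, -1215568/45, …
ICs: h(0) = -4.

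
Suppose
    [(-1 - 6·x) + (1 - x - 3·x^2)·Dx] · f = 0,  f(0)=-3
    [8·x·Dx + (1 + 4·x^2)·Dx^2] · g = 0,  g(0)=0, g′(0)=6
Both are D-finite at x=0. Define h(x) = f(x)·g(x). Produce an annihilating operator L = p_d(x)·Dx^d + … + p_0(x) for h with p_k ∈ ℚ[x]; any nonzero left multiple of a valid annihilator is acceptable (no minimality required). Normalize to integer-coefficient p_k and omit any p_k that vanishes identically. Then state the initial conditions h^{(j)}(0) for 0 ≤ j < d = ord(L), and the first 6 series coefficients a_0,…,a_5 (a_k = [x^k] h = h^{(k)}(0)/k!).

f: a_k = -3, -3, -12, -21, -57, -120, …
g: a_k = 0, 6, 0, -8, 0, 96/5, …
Product ⇒ symmetric product L₀, ord ≤ 2.
L = (6 + 8·x + 72·x^2) + (2 + 4·x + 16·x^2 + 72·x^3)·Dx + (-1 + x - x^2 + 4·x^3 + 12·x^4)·Dx^2  (order 2).
h: a_k = 0, -18, -18, -48, -102, -1518/5, …
ICs: h(0) = 0, h′(0) = -18.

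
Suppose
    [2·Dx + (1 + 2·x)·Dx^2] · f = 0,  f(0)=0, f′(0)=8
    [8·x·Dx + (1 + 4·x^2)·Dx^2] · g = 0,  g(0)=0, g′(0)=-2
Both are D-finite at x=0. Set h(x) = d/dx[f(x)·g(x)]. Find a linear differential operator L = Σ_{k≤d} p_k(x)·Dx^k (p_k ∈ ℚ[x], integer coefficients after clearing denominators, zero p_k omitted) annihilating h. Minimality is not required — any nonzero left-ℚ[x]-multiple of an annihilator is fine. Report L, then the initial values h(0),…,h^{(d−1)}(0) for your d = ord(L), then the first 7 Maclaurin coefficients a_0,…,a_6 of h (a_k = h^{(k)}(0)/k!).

f: a_k = 0, 8, -8, 32/3, -16, 128/5, -128/3, …
g: a_k = 0, -2, 0, 8/3, 0, -32/5, 0, …
Product ⇒ symmetric product L₀, ord ≤ 4.
h₀' ⇒ L via d/dx closure of L₀.
L = (192 + 704·x + 2560·x^2 + 9984·x^3 + 15360·x^4 + 13312·x^5 + 4096·x^7) + (72 + 992·x + 4928·x^2 + 15488·x^3 + 34816·x^4 + 47616·x^5 + 35840·x^6 + 6144·x^7 + 14336·x^8)·Dx + (24 + 256·x + 1536·x^2 + 4992·x^3 + 11520·x^4 + 19968·x^5 + 24576·x^6 + 18432·x^7 + 6144·x^8 + 8192·x^9)·Dx^2 + (5 + 36·x + 148·x^2 + 448·x^3 + 1056·x^4 + 1920·x^5 + 2688·x^6 + 3072·x^7 + 2304·x^8 + 1024·x^9 + 1024·x^10)·Dx^3  (order 3).
h: a_k = 0, -32, 48, 0, 160/3, -6656/15, 9856/15, …
ICs: h(0) = 0, h′(0) = -32, h′′(0) = 96.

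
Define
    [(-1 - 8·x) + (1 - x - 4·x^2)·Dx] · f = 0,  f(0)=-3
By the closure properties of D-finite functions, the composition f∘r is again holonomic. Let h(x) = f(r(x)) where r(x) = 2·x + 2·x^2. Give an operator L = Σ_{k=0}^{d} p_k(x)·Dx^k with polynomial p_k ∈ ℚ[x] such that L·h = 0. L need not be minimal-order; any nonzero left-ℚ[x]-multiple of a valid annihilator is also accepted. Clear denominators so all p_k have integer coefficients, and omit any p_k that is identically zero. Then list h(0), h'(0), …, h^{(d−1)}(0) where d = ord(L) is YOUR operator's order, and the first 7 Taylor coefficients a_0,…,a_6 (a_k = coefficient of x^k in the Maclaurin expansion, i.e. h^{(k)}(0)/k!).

f: a_k = -3, -3, -15, -27, -87, -195, -543, …
h₀=f(r): pull back L_f along r ⇒ L₀.
L = (2 + 36·x + 96·x^2 + 64·x^3) + (-1 + 2·x + 18·x^2 + 32·x^3 + 16·x^4)·Dx  (order 1).
h: a_k = -3, -6, -66, -336, -2100, -12456, -74520, …
ICs: h(0) = -3.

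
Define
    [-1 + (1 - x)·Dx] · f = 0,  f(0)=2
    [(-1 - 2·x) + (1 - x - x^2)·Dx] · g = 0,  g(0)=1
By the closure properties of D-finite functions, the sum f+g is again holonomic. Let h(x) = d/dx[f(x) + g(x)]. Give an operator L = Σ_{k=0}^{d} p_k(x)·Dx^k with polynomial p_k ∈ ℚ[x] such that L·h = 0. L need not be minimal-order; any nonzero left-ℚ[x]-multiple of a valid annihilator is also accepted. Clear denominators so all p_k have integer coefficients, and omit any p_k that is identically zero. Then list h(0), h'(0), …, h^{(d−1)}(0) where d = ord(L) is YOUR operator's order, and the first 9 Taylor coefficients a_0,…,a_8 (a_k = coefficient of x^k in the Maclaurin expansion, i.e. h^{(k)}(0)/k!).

L = (-6 - 24·x - 24·x^3 + 6·x^4) + (6 + 6·x - 6·x^2 - 21·x^4 + 6·x^5)·Dx + (-1 + 2·x - 3·x^2 + 6·x^3 - 2·x^4 - 3·x^5 + x^6)·Dx^2  (order 2).
h: a_k = 3, 8, 15, 28, 50, 90, 161, 288, 513, …
ICs: h(0) = 3, h′(0) = 8.

f: a_k = 2, 2, 2, 2, 2, 2, 2, 2, 2, …
g: a_k = 1, 1, 2, 3, 5, 8, 13, 21, 34, …
L₀ := lclm(L_f,L_g); ord L₀ ≤ 1+1.
h=h₀': d/dx-closure on L₀ ⇒ L.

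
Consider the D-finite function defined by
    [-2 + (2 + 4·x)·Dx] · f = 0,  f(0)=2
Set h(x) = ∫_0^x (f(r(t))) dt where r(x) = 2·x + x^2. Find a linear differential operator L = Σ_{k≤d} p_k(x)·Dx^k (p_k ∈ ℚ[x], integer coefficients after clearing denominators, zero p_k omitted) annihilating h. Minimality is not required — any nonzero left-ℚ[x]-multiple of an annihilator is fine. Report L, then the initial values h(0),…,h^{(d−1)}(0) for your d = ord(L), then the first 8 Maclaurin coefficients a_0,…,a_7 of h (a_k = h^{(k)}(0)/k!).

L = (-2 - 2·x)·Dx + (1 + 4·x + 2·x^2)·Dx^2  (order 2).
h: a_k = 0, 2, 2, -2/3, 1, -9/5, 11/3, -57/7, …
ICs: h(0) = 0, h′(0) = 2.

f: a_k = 2, 2, -1, 1, -5/4, 7/4, -21/8, 33/8, …
L₀ from L_f via x↦r, Dx↦r'^{-1}Dx.
∫: right-multiply L₀ by Dx.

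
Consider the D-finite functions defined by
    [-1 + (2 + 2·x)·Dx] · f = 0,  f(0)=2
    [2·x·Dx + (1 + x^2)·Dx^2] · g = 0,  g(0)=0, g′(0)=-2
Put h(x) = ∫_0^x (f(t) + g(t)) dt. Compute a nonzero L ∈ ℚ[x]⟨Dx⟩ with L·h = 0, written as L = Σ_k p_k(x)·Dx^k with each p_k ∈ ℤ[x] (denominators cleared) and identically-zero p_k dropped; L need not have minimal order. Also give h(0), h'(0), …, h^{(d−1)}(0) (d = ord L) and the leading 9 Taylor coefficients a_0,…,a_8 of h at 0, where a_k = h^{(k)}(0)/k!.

f: a_k = 2, 1, -1/4, 1/8, -5/64, 7/128, -21/512, 33/1024, -429/16384, …
g: a_k = 0, -2, 0, 2/3, 0, -2/5, 0, 2/7, 0, …
Weyl lclm of L_f,L_g ⇒ L₀ (ord ≤ 3).
h=∫₀ˣh₀: take L = L₀·Dx.
L = (-4 - 10·x + 12·x^2 + 6·x^3)·Dx^2 + (-11 - 16·x + 10·x^2 + 48·x^3 + 21·x^4)·Dx^3 + (-2 + 6·x + 12·x^2 + 12·x^3 + 14·x^4 + 6·x^5)·Dx^4  (order 4).
h: a_k = 0, 2, -1/2, -1/12, 19/96, -1/64, -221/3840, -3/512, 2279/57344, …
ICs: h(0) = 0, h′(0) = 2, h′′(0) = -1, h′′′(0) = -1/2.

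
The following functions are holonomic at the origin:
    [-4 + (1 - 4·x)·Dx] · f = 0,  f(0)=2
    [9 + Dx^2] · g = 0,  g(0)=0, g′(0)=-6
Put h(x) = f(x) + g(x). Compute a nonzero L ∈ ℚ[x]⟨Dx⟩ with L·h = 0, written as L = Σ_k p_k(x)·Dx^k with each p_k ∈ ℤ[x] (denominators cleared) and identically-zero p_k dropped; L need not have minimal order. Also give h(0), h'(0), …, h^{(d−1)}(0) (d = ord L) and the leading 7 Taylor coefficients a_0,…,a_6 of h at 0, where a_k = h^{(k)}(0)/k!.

L = (3780 - 2592·x + 5184·x^2) + (-369 + 2124·x - 3888·x^2 + 5184·x^3)·Dx + (420 - 288·x + 576·x^2)·Dx^2 + (-41 + 236·x - 432·x^2 + 576·x^3)·Dx^3  (order 3).
h: a_k = 2, 2, 32, 137, 512, 40879/20, 8192, …
ICs: h(0) = 2, h′(0) = 2, h′′(0) = 64.

f: a_k = 2, 8, 32, 128, 512, 2048, 8192, …
g: a_k = 0, -6, 0, 9, 0, -81/20, 0, …
f+g: L₀ = lclm(L_f,L_g), ord ≤ 1+2.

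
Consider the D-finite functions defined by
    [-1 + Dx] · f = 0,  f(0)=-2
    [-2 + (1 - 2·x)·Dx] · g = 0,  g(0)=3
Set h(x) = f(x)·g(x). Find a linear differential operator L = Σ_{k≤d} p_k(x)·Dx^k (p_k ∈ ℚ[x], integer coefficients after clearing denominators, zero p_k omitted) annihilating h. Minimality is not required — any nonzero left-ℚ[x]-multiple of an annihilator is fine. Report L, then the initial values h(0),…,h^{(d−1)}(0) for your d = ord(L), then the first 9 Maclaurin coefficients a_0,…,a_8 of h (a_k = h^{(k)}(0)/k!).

f: a_k = -2, -2, -1, -1/3, -1/12, -1/60, -1/360, -1/2520, -1/20160, …
g: a_k = 3, 6, 12, 24, 48, 96, 192, 384, 768, …
f·g: L₀ = L_f ⊗_s L_g, ord ≤ 1·1.
L = (3 - 2·x) + (-1 + 2·x)·Dx  (order 1).
h: a_k = -6, -18, -39, -79, -633/4, -6331/20, -75973/120, -354541/280, -17017969/6720, …
ICs: h(0) = -6.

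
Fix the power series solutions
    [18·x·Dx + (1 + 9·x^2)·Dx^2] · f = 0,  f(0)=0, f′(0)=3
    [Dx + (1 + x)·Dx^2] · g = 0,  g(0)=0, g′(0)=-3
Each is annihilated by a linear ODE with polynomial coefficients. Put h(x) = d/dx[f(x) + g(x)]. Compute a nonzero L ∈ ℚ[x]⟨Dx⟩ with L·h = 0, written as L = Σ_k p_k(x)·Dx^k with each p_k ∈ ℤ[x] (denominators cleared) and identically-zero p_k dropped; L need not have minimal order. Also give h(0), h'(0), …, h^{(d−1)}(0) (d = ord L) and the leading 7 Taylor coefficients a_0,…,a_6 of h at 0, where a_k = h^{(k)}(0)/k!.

f: a_k = 0, 3, 0, -9, 0, 243/5, 0, …
g: a_k = 0, -3, 3/2, -1, 3/4, -3/5, 1/2, …
h₀=f+g: left-lcm gives L₀, ord ≤ 4.
h₀' ⇒ L via d/dx closure of L₀.
L = (-18 - 54·x + 486·x^2 + 162·x^3) + (-20 - 36·x + 432·x^2 + 972·x^3 + 324·x^4)·Dx + (-1 + 17·x + 18·x^2 + 162·x^3 + 243·x^4 + 81·x^5)·Dx^2  (order 2).
h: a_k = 0, 3, -30, 3, 240, 3, -2190, …
ICs: h(0) = 0, h′(0) = 3.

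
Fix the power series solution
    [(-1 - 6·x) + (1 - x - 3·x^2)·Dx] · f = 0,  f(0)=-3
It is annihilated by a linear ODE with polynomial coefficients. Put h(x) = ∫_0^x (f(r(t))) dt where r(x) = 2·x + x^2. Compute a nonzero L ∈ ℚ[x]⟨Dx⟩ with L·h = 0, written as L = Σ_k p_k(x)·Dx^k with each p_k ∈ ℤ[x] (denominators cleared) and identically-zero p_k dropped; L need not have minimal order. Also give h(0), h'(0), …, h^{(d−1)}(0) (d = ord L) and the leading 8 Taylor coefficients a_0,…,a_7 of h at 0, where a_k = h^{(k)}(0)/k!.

L = (2 + 26·x + 36·x^2 + 12·x^3)·Dx + (-1 + 2·x + 13·x^2 + 12·x^3 + 3·x^4)·Dx^2  (order 2).
h: a_k = 0, -3, -3, -17, -54, -1176/5, -965, -29613/7, …
ICs: h(0) = 0, h′(0) = -3.

f: a_k = -3, -3, -12, -21, -57, -120, -291, -651, …
h₀=f(r): pull back L_f along r ⇒ L₀.
∫: right-multiply L₀ by Dx.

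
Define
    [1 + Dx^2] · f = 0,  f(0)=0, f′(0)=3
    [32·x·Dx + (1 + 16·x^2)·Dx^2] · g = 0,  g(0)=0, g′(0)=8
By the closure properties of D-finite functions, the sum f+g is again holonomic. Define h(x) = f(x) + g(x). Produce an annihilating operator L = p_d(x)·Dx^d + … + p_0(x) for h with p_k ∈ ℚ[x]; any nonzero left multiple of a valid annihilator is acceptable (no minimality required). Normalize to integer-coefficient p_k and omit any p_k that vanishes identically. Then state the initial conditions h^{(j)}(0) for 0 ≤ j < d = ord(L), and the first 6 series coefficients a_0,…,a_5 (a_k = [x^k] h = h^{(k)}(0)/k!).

L = (-6112·x + 99328·x^3 + 8192·x^5)·Dx + (-31 + 1072·x^2 + 25344·x^4 + 4096·x^6)·Dx^2 + (-6112·x + 99328·x^3 + 8192·x^5)·Dx^3 + (-31 + 1072·x^2 + 25344·x^4 + 4096·x^6)·Dx^4  (order 4).
h: a_k = 0, 11, 0, -259/6, 0, 3277/8, …
ICs: h(0) = 0, h′(0) = 11, h′′(0) = 0, h′′′(0) = -259.

f: a_k = 0, 3, 0, -1/2, 0, 1/40, …
g: a_k = 0, 8, 0, -128/3, 0, 2048/5, …
Weyl lclm of L_f,L_g ⇒ L₀ (ord ≤ 4).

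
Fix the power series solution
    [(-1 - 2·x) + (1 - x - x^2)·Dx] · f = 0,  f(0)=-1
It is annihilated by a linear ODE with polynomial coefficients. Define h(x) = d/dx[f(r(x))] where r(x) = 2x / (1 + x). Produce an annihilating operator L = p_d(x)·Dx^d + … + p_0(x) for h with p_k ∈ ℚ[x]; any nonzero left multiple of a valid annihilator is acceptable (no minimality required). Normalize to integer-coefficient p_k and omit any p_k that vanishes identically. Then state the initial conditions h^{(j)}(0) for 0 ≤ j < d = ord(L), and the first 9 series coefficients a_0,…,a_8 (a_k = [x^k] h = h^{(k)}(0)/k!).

L = (6 + 30·x + 90·x^2 + 50·x^3) + (-1 - 6·x + 30·x^3 + 25·x^4)·Dx  (order 1).
h: a_k = -2, -12, -30, -120, -250, -900, -1750, -6000, -11250, …
ICs: h(0) = -2.

f: a_k = -1, -1, -2, -3, -5, -8, -13, -21, -34, …
L₀ from L_f via x↦r, Dx↦r'^{-1}Dx.
Differentiate: ansatz ord ≤ ord L₀ ⇒ L.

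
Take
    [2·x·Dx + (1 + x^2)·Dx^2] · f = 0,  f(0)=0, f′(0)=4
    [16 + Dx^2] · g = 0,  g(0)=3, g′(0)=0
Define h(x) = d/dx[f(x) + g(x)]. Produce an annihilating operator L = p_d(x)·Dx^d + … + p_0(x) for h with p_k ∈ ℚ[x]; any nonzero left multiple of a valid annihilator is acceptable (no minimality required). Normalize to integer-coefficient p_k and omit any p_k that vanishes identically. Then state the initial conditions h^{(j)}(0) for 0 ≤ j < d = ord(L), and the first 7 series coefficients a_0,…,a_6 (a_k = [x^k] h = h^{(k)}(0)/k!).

f: a_k = 0, 4, 0, -4/3, 0, 4/5, 0, …
g: a_k = 3, 0, -24, 0, 32, 0, -256/15, …
f+g: L₀ = lclm(L_f,L_g), ord ≤ 2+2.
h₀' ⇒ L via d/dx closure of L₀.
L = (64·x + 704·x^3 + 256·x^5) + (112 + 416·x^2 + 432·x^4 + 128·x^6)·Dx + (4·x + 44·x^3 + 16·x^5)·Dx^2 + (7 + 26·x^2 + 27·x^4 + 8·x^6)·Dx^3  (order 3).
h: a_k = 4, -48, -4, 128, 4, -512/5, -4, …
ICs: h(0) = 4, h′(0) = -48, h′′(0) = -8.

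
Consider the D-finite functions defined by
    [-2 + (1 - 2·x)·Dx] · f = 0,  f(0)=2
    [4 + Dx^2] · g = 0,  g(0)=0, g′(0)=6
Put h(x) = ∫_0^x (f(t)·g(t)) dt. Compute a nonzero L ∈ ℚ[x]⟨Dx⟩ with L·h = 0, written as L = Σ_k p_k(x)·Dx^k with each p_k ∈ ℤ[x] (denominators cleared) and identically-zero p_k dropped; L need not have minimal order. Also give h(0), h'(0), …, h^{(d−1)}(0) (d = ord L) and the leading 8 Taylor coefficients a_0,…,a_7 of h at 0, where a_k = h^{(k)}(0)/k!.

L = (-4 + 8·x)·Dx + 4·Dx^2 + (-1 + 2·x)·Dx^3  (order 3).
h: a_k = 0, 0, 6, 8, 10, 16, 404/15, 1616/35, …
ICs: h(0) = 0, h′(0) = 0, h′′(0) = 12.

f: a_k = 2, 4, 8, 16, 32, 64, 128, 256, …
g: a_k = 0, 6, 0, -4, 0, 4/5, 0, -8/105, …
f·g: L₀ = L_f ⊗_s L_g, ord ≤ 1·2.
h=∫h₀ ⇒ L = L₀·Dx.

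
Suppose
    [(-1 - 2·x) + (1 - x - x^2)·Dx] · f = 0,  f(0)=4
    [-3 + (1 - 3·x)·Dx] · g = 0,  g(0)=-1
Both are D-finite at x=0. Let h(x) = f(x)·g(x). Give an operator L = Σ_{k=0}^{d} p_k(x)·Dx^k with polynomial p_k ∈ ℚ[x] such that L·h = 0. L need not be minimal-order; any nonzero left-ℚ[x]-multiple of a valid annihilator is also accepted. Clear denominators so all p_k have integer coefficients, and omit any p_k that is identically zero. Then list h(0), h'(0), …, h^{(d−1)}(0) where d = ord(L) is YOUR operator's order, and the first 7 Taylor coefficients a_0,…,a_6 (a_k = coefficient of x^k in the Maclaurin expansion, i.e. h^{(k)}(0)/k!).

f: a_k = 4, 4, 8, 12, 20, 32, 52, …
g: a_k = -1, -3, -9, -27, -81, -243, -729, …
L₀ := L_f ⊗_s L_g (sym. prod.), ord ≤ 1.
L = (-4 + 4·x + 9·x^2) + (1 - 4·x + 2·x^2 + 3·x^3)·Dx  (order 1).
h: a_k = -4, -16, -56, -180, -560, -1712, -5188, …
ICs: h(0) = -4.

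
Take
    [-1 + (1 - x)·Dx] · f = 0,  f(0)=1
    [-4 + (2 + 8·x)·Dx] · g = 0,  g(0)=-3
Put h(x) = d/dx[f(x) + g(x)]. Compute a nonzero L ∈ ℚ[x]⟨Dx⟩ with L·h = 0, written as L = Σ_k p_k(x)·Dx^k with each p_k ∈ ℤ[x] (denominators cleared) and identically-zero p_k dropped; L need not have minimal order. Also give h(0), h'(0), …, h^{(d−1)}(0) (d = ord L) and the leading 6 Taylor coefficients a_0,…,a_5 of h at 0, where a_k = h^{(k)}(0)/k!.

f: a_k = 1, 1, 1, 1, 1, 1, …
g: a_k = -3, -6, 6, -12, 30, -84, …
f+g: L₀ = lclm(L_f,L_g), ord ≤ 1+1.
Derive L from L₀ (diff closure).
L = (-18 - 12·x) + (3 - 36·x - 42·x^2)·Dx + (2 + 9·x + x^2 - 12·x^3)·Dx^2  (order 2).
h: a_k = -5, 14, -33, 124, -415, 1518, …
ICs: h(0) = -5, h′(0) = 14.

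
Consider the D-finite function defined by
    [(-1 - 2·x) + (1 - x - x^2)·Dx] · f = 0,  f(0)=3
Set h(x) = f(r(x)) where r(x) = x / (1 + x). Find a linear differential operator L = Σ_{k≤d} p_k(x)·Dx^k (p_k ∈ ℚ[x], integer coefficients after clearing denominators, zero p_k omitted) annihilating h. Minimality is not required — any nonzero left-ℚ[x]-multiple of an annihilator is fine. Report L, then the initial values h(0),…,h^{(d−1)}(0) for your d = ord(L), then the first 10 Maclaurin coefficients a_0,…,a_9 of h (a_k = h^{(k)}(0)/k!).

L = (1 + 3·x) + (-1 - 2·x + x^3)·Dx  (order 1).
h: a_k = 3, 3, 3, 0, 3, -3, 6, -9, 15, -24, …
ICs: h(0) = 3.

f: a_k = 3, 3, 6, 9, 15, 24, 39, 63, 102, 165, …
h₀=f(r): pull back L_f along r ⇒ L₀.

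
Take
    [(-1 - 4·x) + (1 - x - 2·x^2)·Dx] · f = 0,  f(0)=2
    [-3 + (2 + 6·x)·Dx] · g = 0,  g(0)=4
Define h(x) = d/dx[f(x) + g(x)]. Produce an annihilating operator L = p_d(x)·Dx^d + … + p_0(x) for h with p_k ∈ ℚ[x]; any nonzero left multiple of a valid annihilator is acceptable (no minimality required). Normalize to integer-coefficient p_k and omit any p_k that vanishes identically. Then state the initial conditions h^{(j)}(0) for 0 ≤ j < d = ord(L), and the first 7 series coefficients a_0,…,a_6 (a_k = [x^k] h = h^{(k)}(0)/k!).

f: a_k = 2, 2, 6, 10, 22, 42, 86, …
g: a_k = 4, 6, -9/2, 27/4, -405/32, 1701/64, -15309/256, …
Sum ⇒ L₀ = lclm(L_f,L_g) in ℚ(x)⟨Dx⟩.
h=h₀': d/dx-closure on L₀ ⇒ L.
L = (-114 - 522·x - 1152·x^2 - 816·x^3 - 720·x^4) + (-31 - 414·x - 1803·x^2 - 3208·x^3 - 3084·x^4 - 2160·x^5)·Dx + (10 + 66·x + 110·x^2 - 74·x^3 - 456·x^4 - 808·x^5 - 480·x^6)·Dx^2  (order 2).
h: a_k = 8, 3, 201/4, 299/8, 21945/64, 20121/128, 1114477/512, …
ICs: h(0) = 8, h′(0) = 3.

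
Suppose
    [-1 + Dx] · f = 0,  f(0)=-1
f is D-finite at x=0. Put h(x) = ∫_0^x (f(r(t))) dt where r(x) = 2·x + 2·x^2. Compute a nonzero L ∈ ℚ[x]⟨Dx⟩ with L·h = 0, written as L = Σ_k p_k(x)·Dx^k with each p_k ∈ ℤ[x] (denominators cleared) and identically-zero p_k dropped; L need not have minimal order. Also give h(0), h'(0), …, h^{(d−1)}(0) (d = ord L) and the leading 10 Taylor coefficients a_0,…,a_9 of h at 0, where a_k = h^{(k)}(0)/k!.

L = (-2 - 4·x)·Dx + Dx^2  (order 2).
h: a_k = 0, -1, -1, -4/3, -4/3, -4/3, -52/45, -304/315, -232/315, -1528/2835, …
ICs: h(0) = 0, h′(0) = -1.

f: a_k = -1, -1, -1/2, -1/6, -1/24, -1/120, -1/720, -1/5040, -1/40320, -1/362880, …
Substitute x→r, Dx→(1/r')Dx; clear ⇒ L₀.
∫: right-multiply L₀ by Dx.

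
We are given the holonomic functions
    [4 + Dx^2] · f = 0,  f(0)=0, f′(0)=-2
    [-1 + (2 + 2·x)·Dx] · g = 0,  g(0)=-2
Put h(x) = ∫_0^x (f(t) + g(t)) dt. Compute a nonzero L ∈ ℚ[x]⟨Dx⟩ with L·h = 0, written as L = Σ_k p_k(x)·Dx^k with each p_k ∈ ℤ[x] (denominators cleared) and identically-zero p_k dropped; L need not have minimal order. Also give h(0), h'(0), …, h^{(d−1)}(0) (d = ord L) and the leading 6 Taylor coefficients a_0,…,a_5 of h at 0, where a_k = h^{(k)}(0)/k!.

L = (-76 - 128·x - 64·x^2)·Dx + (120 + 376·x + 384·x^2 + 128·x^3)·Dx^2 + (-19 - 32·x - 16·x^2)·Dx^3 + (30 + 94·x + 96·x^2 + 32·x^3)·Dx^4  (order 4).
h: a_k = 0, -2, -3/2, 1/12, 29/96, 1/64, …
ICs: h(0) = 0, h′(0) = -2, h′′(0) = -3, h′′′(0) = 1/2.

f: a_k = 0, -2, 0, 4/3, 0, -4/15, …
g: a_k = -2, -1, 1/4, -1/8, 5/64, -7/128, …
Sum ⇒ L₀ = lclm(L_f,L_g) in ℚ(x)⟨Dx⟩.
h=∫h₀ ⇒ L = L₀·Dx.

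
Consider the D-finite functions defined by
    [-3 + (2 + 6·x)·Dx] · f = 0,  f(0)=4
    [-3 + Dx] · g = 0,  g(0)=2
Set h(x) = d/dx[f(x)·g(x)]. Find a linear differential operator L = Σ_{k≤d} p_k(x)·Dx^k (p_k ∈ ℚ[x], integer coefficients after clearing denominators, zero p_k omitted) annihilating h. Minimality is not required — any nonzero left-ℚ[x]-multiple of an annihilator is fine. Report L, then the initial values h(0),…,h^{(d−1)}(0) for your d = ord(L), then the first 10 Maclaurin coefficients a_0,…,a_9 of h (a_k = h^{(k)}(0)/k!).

f: a_k = 4, 6, -9/2, 27/4, -405/32, 1701/64, -15309/256, 72171/512, -2814669/8192, 14073345/16384, …
g: a_k = 2, 6, 9, 9, 27/4, 81/20, 81/40, 243/280, 729/2240, 243/2240, …
f·g: L₀ = L_f ⊗_s L_g, ord ≤ 1·1.
Derive L from L₀ (diff closure).
L = (7 + 36·x + 36·x^2) + (-2 - 10·x - 12·x^2)·Dx  (order 1).
h: a_k = 36, 126, 459/2, 891/4, 8667/32, -21627/320, 818667/1280, -28832679/17920, 194321511/40960, -7839229329/573440, …
ICs: h(0) = 36.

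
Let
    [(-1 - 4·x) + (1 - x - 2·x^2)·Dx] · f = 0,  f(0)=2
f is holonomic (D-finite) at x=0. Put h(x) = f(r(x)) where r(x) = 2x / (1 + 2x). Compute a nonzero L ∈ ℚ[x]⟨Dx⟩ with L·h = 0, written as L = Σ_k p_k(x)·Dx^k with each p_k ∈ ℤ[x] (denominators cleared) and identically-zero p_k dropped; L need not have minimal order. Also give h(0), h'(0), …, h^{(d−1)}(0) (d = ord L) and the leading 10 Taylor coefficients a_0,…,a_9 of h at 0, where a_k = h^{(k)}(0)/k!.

L = (2 + 20·x) + (-1 - 4·x + 4·x^2 + 16·x^3)·Dx  (order 1).
h: a_k = 2, 4, 16, 0, 128, -256, 1536, -5120, 22528, -86016, …
ICs: h(0) = 2.

f: a_k = 2, 2, 6, 10, 22, 42, 86, 170, 342, 682, …
L₀ from L_f via x↦r, Dx↦r'^{-1}Dx.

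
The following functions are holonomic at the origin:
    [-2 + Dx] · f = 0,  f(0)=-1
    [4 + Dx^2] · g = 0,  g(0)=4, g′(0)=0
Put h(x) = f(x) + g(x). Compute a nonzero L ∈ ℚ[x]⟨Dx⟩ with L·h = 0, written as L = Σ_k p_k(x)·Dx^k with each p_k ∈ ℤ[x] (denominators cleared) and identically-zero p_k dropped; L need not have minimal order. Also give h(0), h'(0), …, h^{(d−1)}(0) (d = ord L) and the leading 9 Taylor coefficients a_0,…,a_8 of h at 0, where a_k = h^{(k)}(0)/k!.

f: a_k = -1, -2, -2, -4/3, -2/3, -4/15, -4/45, -8/315, -2/315, …
g: a_k = 4, 0, -8, 0, 8/3, 0, -16/45, 0, 8/315, …
h₀=f+g: left-lcm gives L₀, ord ≤ 3.
L = -8 + 4·Dx - 2·Dx^2 + Dx^3  (order 3).
h: a_k = 3, -2, -10, -4/3, 2, -4/15, -4/9, -8/315, 2/105, …
ICs: h(0) = 3, h′(0) = -2, h′′(0) = -20.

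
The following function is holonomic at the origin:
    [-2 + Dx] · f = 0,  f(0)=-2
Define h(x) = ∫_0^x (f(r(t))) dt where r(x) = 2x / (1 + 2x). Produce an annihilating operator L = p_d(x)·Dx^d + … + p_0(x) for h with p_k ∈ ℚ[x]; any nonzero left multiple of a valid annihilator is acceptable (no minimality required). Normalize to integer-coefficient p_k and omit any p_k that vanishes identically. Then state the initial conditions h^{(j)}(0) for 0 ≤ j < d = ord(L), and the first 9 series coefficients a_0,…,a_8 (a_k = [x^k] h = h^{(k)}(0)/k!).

L = -4·Dx + (1 + 4·x + 4·x^2)·Dx^2  (order 2).
h: a_k = 0, -2, -4, 0, 8/3, -64/15, 64/15, -512/315, -320/63, …
ICs: h(0) = 0, h′(0) = -2.

f: a_k = -2, -4, -4, -8/3, -4/3, -8/15, -8/45, -16/315, -4/315, …
Substitute x→r, Dx→(1/r')Dx; clear ⇒ L₀.
Integrate: L := L₀·Dx.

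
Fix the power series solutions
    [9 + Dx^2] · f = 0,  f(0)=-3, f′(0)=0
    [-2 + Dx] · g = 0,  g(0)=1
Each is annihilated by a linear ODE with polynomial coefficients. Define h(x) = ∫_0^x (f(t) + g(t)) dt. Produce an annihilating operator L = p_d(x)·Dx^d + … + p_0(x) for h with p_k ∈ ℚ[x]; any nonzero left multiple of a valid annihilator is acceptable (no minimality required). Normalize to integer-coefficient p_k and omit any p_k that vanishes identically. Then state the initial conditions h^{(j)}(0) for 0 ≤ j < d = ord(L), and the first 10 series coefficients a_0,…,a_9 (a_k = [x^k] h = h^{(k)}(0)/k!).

f: a_k = -3, 0, 27/2, 0, -81/8, 0, 243/80, 0, -2187/4480, 0, …
g: a_k = 1, 2, 2, 4/3, 2/3, 4/15, 4/45, 8/315, 2/315, 4/2835, …
f+g: L₀ = lclm(L_f,L_g), ord ≤ 2+1.
Integrate: L := L₀·Dx.
L = -18·Dx + 9·Dx^2 - 2·Dx^3 + Dx^4  (order 4).
h: a_k = 0, -2, 1, 31/6, 1/3, -227/120, 2/45, 2251/5040, 1/315, -19427/362880, …
ICs: h(0) = 0, h′(0) = -2, h′′(0) = 2, h′′′(0) = 31.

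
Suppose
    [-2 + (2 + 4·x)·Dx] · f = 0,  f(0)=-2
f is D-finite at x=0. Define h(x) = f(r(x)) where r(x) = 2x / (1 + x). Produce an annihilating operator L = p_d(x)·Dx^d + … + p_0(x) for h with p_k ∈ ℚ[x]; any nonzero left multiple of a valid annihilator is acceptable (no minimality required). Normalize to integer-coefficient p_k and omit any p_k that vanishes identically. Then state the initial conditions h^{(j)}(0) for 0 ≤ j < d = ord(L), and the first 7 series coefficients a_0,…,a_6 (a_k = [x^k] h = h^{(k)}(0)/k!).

L = -2 + (1 + 6·x + 5·x^2)·Dx  (order 1).
h: a_k = -2, -4, 8, -20, 60, -204, 752, …
ICs: h(0) = -2.

f: a_k = -2, -2, 1, -1, 5/4, -7/4, 21/8, …
h₀=f(r): pull back L_f along r ⇒ L₀.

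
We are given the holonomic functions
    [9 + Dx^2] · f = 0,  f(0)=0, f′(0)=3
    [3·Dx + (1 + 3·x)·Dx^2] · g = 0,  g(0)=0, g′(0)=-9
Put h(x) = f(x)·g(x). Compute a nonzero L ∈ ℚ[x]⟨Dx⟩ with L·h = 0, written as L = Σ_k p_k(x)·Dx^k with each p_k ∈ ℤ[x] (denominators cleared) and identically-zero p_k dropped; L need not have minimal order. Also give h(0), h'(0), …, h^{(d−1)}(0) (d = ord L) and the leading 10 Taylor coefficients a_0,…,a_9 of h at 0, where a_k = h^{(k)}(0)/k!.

f: a_k = 0, 3, 0, -9/2, 0, 81/40, 0, -243/560, 0, 243/4480, …
g: a_k = 0, -9, 27/2, -27, 243/4, -729/5, 729/2, -6561/7, 19683/8, -6561, …
Product ⇒ symmetric product L₀, ord ≤ 4.
L = (-81 + 486·x + 4617·x^2 + 11664·x^3 + 8748·x^4) + (36 + 540·x + 1944·x^2 + 1944·x^3)·Dx + (180·x + 1134·x^2 + 2592·x^3 + 1944·x^4)·Dx^2 + (4 + 60·x + 216·x^2 + 216·x^3)·Dx^3 + (1 + 14·x + 69·x^2 + 144·x^3 + 108·x^4)·Dx^4  (order 4).
h: a_k = 0, 0, -27, 81/2, -81/2, 243/2, -2673/8, 67797/80, -247131/112, 164025/28, …
ICs: h(0) = 0, h′(0) = 0, h′′(0) = -54, h′′′(0) = 243.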